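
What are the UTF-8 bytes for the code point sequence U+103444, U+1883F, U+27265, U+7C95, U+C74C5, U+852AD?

F4 83 91 84 F0 98 A0 BF F0 A7 89 A5 E7 B2 95 F3 87 93 85 F2 85 8A AD

U+103444: 4-byte form → F4 83 91 84.
U+1883F: 4-byte form → F0 98 A0 BF.
U+27265: 4-byte form → F0 A7 89 A5.
U+7C95: 3-byte form → E7 B2 95.
U+C74C5: 4-byte form → F3 87 93 85.
U+852AD: 4-byte form → F2 85 8A AD.
Concatenated (23 bytes): F4 83 91 84 F0 98 A0 BF F0 A7 89 A5 E7 B2 95 F3 87 93 85 F2 85 8A AD.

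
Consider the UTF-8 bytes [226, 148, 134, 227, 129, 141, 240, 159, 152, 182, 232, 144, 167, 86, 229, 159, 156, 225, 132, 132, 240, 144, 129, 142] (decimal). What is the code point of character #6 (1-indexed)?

U+57DC

Offset 0: leading byte 0xE2 = 11100010 → 3-byte char #1 = E2 94 86.
Offset 3: leading byte 0xE3 = 11100011 → 3-byte char #2 = E3 81 8D.
Offset 6: leading byte 0xF0 = 11110000 → 4-byte char #3 = F0 9F 98 B6.
Offset 10: leading byte 0xE8 = 11101000 → 3-byte char #4 = E8 90 A7.
Offset 13: leading byte 0x56 = 01010110 → 1-byte char #5 = 56.
Offset 14: leading byte 0xE5 = 11100101 → 3-byte char #6 = E5 9F 9C.
Leading byte 0xE5 = 11100101 matches 1110xxxx → 3-byte sequence.
Byte 1: 0xE5 = 11100101, payload 0101 (4 bits).
Byte 2: 0x9F = 10011111 (10xxxxxx ✓), payload 011111.
Byte 3: 0x9C = 10011100 (10xxxxxx ✓), payload 011100.
Concatenate: 0101011111011100 = 0x57DC (16 bits → U+57DC).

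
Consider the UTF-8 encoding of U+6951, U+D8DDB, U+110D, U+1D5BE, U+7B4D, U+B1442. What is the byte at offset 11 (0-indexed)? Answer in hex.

U+6951 → 3-byte form E6 A5 91 at offsets 0–2.
U+D8DDB → 4-byte form F3 98 B7 9B at offsets 3–6.
U+110D → 3-byte form E1 84 8D at offsets 7–9.
U+1D5BE → 4-byte form F0 9D 96 BE at offsets 10–13.
Offset 11 falls in char 4's range; it's byte 2 of F0 9D 96 BE = 0x9D.

0x9D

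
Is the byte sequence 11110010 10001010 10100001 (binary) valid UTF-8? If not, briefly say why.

invalid (sequence truncated)

Leading byte 0xF2 = 11110010 → 4-byte form, but only 3 bytes are present.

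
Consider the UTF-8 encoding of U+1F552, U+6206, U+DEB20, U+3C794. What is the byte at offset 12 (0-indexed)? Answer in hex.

0xBC

U+1F552 → 4-byte form F0 9F 95 92 at offsets 0–3.
U+6206 → 3-byte form E6 88 86 at offsets 4–6.
U+DEB20 → 4-byte form F3 9E AC A0 at offsets 7–10.
U+3C794 → 4-byte form F0 BC 9E 94 at offsets 11–14.
Offset 12 falls in char 4's range; it's byte 2 of F0 BC 9E 94 = 0xBC.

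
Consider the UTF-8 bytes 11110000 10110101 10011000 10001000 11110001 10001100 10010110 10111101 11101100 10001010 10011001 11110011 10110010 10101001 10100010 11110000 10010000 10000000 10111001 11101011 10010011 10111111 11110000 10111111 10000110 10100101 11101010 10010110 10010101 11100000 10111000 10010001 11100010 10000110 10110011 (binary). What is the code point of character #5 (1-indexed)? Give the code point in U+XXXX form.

U+10039

Offset 0: leading byte 0xF0 = 11110000 → 4-byte char #1 = F0 B5 98 88.
Offset 4: leading byte 0xF1 = 11110001 → 4-byte char #2 = F1 8C 96 BD.
Offset 8: leading byte 0xEC = 11101100 → 3-byte char #3 = EC 8A 99.
Offset 11: leading byte 0xF3 = 11110011 → 4-byte char #4 = F3 B2 A9 A2.
Offset 15: leading byte 0xF0 = 11110000 → 4-byte char #5 = F0 90 80 B9.
Leading byte 0xF0 = 11110000 matches 11110xxx → 4-byte sequence.
Byte 1: 0xF0 = 11110000, payload 000 (3 bits).
Byte 2: 0x90 = 10010000 (10xxxxxx ✓), payload 010000.
Byte 3: 0x80 = 10000000 (10xxxxxx ✓), payload 000000.
Byte 4: 0xB9 = 10111001 (10xxxxxx ✓), payload 111001.
Concatenate: 000010000000000111001 = 0x10039 (21 bits → U+10039).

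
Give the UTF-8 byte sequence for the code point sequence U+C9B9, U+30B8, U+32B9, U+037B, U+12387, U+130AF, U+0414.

EC A6 B9 E3 82 B8 E3 8A B9 CD BB F0 92 8E 87 F0 93 82 AF D0 94

U+C9B9: 3-byte form → EC A6 B9.
U+30B8: 3-byte form → E3 82 B8.
U+32B9: 3-byte form → E3 8A B9.
U+037B: 2-byte form → CD BB.
U+12387: 4-byte form → F0 92 8E 87.
U+130AF: 4-byte form → F0 93 82 AF.
U+0414: 2-byte form → D0 94.
Concatenated (21 bytes): EC A6 B9 E3 82 B8 E3 8A B9 CD BB F0 92 8E 87 F0 93 82 AF D0 94.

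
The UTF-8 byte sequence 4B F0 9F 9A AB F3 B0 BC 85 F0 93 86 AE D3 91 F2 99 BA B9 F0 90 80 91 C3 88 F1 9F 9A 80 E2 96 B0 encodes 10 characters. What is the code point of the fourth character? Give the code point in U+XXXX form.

Offset 0: leading byte 0x4B = 01001011 → 1-byte char #1 = 4B.
Offset 1: leading byte 0xF0 = 11110000 → 4-byte char #2 = F0 9F 9A AB.
Offset 5: leading byte 0xF3 = 11110011 → 4-byte char #3 = F3 B0 BC 85.
Offset 9: leading byte 0xF0 = 11110000 → 4-byte char #4 = F0 93 86 AE.
Leading byte 0xF0 = 11110000 matches 11110xxx → 4-byte sequence.
Byte 1: 0xF0 = 11110000, payload 000 (3 bits).
Byte 2: 0x93 = 10010011 (10xxxxxx ✓), payload 010011.
Byte 3: 0x86 = 10000110 (10xxxxxx ✓), payload 000110.
Byte 4: 0xAE = 10101110 (10xxxxxx ✓), payload 101110.
Concatenate: 000010011000110101110 = 0x131AE (21 bits → U+131AE).

U+131AE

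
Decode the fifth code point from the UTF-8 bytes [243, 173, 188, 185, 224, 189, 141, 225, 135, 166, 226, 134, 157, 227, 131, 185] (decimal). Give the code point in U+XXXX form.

Offset 0: leading byte 0xF3 = 11110011 → 4-byte char #1 = F3 AD BC B9.
Offset 4: leading byte 0xE0 = 11100000 → 3-byte char #2 = E0 BD 8D.
Offset 7: leading byte 0xE1 = 11100001 → 3-byte char #3 = E1 87 A6.
Offset 10: leading byte 0xE2 = 11100010 → 3-byte char #4 = E2 86 9D.
Offset 13: leading byte 0xE3 = 11100011 → 3-byte char #5 = E3 83 B9.
Leading byte 0xE3 = 11100011 matches 1110xxxx → 3-byte sequence.
Byte 1: 0xE3 = 11100011, payload 0011 (4 bits).
Byte 2: 0x83 = 10000011 (10xxxxxx ✓), payload 000011.
Byte 3: 0xB9 = 10111001 (10xxxxxx ✓), payload 111001.
Concatenate: 0011000011111001 = 0x30F9 (16 bits → U+30F9).

U+30F9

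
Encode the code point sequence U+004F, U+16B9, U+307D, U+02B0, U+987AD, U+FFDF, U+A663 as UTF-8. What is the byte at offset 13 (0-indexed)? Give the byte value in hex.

0xEF

U+004F → 1-byte form 4F at offsets 0–0.
U+16B9 → 3-byte form E1 9A B9 at offsets 1–3.
U+307D → 3-byte form E3 81 BD at offsets 4–6.
U+02B0 → 2-byte form CA B0 at offsets 7–8.
U+987AD → 4-byte form F2 98 9E AD at offsets 9–12.
U+FFDF → 3-byte form EF BF 9F at offsets 13–15.
Offset 13 falls in char 6's range; it's byte 1 of EF BF 9F = 0xEF.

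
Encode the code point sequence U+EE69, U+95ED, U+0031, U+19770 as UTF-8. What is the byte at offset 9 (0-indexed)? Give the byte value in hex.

0x9D

U+EE69 → 3-byte form EE B9 A9 at offsets 0–2.
U+95ED → 3-byte form E9 97 AD at offsets 3–5.
U+0031 → 1-byte form 31 at offsets 6–6.
U+19770 → 4-byte form F0 99 9D B0 at offsets 7–10.
Offset 9 falls in char 4's range; it's byte 3 of F0 99 9D B0 = 0x9D.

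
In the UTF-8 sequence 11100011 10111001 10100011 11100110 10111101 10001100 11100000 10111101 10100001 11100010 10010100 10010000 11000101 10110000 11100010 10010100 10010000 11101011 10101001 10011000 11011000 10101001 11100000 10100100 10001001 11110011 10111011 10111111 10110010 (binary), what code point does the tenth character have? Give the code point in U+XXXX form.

U+FBFF2

Offset 0: leading byte 0xE3 = 11100011 → 3-byte char #1 = E3 B9 A3.
Offset 3: leading byte 0xE6 = 11100110 → 3-byte char #2 = E6 BD 8C.
Offset 6: leading byte 0xE0 = 11100000 → 3-byte char #3 = E0 BD A1.
Offset 9: leading byte 0xE2 = 11100010 → 3-byte char #4 = E2 94 90.
Offset 12: leading byte 0xC5 = 11000101 → 2-byte char #5 = C5 B0.
Offset 14: leading byte 0xE2 = 11100010 → 3-byte char #6 = E2 94 90.
Offset 17: leading byte 0xEB = 11101011 → 3-byte char #7 = EB A9 98.
Offset 20: leading byte 0xD8 = 11011000 → 2-byte char #8 = D8 A9.
Offset 22: leading byte 0xE0 = 11100000 → 3-byte char #9 = E0 A4 89.
Offset 25: leading byte 0xF3 = 11110011 → 4-byte char #10 = F3 BB BF B2.
Leading byte 0xF3 = 11110011 matches 11110xxx → 4-byte sequence.
Byte 1: 0xF3 = 11110011, payload 011 (3 bits).
Byte 2: 0xBB = 10111011 (10xxxxxx ✓), payload 111011.
Byte 3: 0xBF = 10111111 (10xxxxxx ✓), payload 111111.
Byte 4: 0xB2 = 10110010 (10xxxxxx ✓), payload 110010.
Concatenate: 011111011111111110010 = 0xFBFF2 (21 bits → U+FBFF2).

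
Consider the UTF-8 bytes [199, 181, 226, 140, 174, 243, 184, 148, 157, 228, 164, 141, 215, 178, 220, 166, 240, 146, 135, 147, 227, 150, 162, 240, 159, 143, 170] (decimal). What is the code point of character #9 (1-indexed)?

U+1F3EA

Offset 0: leading byte 0xC7 = 11000111 → 2-byte char #1 = C7 B5.
Offset 2: leading byte 0xE2 = 11100010 → 3-byte char #2 = E2 8C AE.
Offset 5: leading byte 0xF3 = 11110011 → 4-byte char #3 = F3 B8 94 9D.
Offset 9: leading byte 0xE4 = 11100100 → 3-byte char #4 = E4 A4 8D.
Offset 12: leading byte 0xD7 = 11010111 → 2-byte char #5 = D7 B2.
Offset 14: leading byte 0xDC = 11011100 → 2-byte char #6 = DC A6.
Offset 16: leading byte 0xF0 = 11110000 → 4-byte char #7 = F0 92 87 93.
Offset 20: leading byte 0xE3 = 11100011 → 3-byte char #8 = E3 96 A2.
Offset 23: leading byte 0xF0 = 11110000 → 4-byte char #9 = F0 9F 8F AA.
Leading byte 0xF0 = 11110000 matches 11110xxx → 4-byte sequence.
Byte 1: 0xF0 = 11110000, payload 000 (3 bits).
Byte 2: 0x9F = 10011111 (10xxxxxx ✓), payload 011111.
Byte 3: 0x8F = 10001111 (10xxxxxx ✓), payload 001111.
Byte 4: 0xAA = 10101010 (10xxxxxx ✓), payload 101010.
Concatenate: 000011111001111101010 = 0x1F3EA (21 bits → U+1F3EA).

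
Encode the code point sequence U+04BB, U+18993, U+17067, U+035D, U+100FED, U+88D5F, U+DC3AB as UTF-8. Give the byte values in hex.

U+04BB: 2-byte form → D2 BB.
U+18993: 4-byte form → F0 98 A6 93.
U+17067: 4-byte form → F0 97 81 A7.
U+035D: 2-byte form → CD 9D.
U+100FED: 4-byte form → F4 80 BF AD.
U+88D5F: 4-byte form → F2 88 B5 9F.
U+DC3AB: 4-byte form → F3 9C 8E AB.
Concatenated (24 bytes): D2 BB F0 98 A6 93 F0 97 81 A7 CD 9D F4 80 BF AD F2 88 B5 9F F3 9C 8E AB.

D2 BB F0 98 A6 93 F0 97 81 A7 CD 9D F4 80 BF AD F2 88 B5 9F F3 9C 8E AB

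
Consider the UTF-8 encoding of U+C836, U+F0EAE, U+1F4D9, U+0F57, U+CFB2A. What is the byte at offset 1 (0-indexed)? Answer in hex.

0xA0

U+C836 → 3-byte form EC A0 B6 at offsets 0–2.
Offset 1 falls in char 1's range; it's byte 2 of EC A0 B6 = 0xA0.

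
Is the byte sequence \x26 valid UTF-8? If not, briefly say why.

valid

Leading byte 0x26 = 00100110 → 1-byte form.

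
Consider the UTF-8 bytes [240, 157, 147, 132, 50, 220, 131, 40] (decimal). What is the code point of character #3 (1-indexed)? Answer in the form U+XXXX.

Offset 0: leading byte 0xF0 = 11110000 → 4-byte char #1 = F0 9D 93 84.
Offset 4: leading byte 0x32 = 00110010 → 1-byte char #2 = 32.
Offset 5: leading byte 0xDC = 11011100 → 2-byte char #3 = DC 83.
Leading byte 0xDC = 11011100 matches 110xxxxx → 2-byte sequence.
Byte 1: 0xDC = 11011100, payload 11100 (5 bits).
Byte 2: 0x83 = 10000011 (10xxxxxx ✓), payload 000011.
Concatenate: 11100000011 = 0x703 (11 bits → U+0703).

U+0703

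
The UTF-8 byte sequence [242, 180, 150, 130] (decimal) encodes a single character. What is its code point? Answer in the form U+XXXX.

Leading byte 0xF2 = 11110010 matches 11110xxx → 4-byte sequence.
Byte 1: 0xF2 = 11110010, payload 010 (3 bits).
Byte 2: 0xB4 = 10110100 (10xxxxxx ✓), payload 110100.
Byte 3: 0x96 = 10010110 (10xxxxxx ✓), payload 010110.
Byte 4: 0x82 = 10000010 (10xxxxxx ✓), payload 000010.
Concatenate: 010110100010110000010 = 0xB4582 (21 bits → U+B4582).

U+B4582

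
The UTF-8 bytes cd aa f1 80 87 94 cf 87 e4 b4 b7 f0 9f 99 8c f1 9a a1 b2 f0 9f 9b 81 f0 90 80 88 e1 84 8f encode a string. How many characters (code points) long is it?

Byte at offset 0: 0xCD = 11001101 → 2-byte char (#1). Advance 2.
Byte at offset 2: 0xF1 = 11110001 → 4-byte char (#2). Advance 4.
Byte at offset 6: 0xCF = 11001111 → 2-byte char (#3). Advance 2.
Byte at offset 8: 0xE4 = 11100100 → 3-byte char (#4). Advance 3.
Byte at offset 11: 0xF0 = 11110000 → 4-byte char (#5). Advance 4.
Byte at offset 15: 0xF1 = 11110001 → 4-byte char (#6). Advance 4.
Byte at offset 19: 0xF0 = 11110000 → 4-byte char (#7). Advance 4.
Byte at offset 23: 0xF0 = 11110000 → 4-byte char (#8). Advance 4.
Byte at offset 27: 0xE1 = 11100001 → 3-byte char (#9). Advance 3.
Reached end at offset 30 after 9 code points.

9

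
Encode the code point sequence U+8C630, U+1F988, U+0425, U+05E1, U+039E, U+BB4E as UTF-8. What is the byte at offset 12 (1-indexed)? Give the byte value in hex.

0xA1

1-indexed offset 12 is 0-indexed offset 11.
U+8C630 → 4-byte form F2 8C 98 B0 at offsets 0–3.
U+1F988 → 4-byte form F0 9F A6 88 at offsets 4–7.
U+0425 → 2-byte form D0 A5 at offsets 8–9.
U+05E1 → 2-byte form D7 A1 at offsets 10–11.
Offset 11 falls in char 4's range; it's byte 2 of D7 A1 = 0xA1.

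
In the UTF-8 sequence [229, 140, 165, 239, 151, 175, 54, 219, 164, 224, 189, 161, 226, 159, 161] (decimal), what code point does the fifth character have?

Offset 0: leading byte 0xE5 = 11100101 → 3-byte char #1 = E5 8C A5.
Offset 3: leading byte 0xEF = 11101111 → 3-byte char #2 = EF 97 AF.
Offset 6: leading byte 0x36 = 00110110 → 1-byte char #3 = 36.
Offset 7: leading byte 0xDB = 11011011 → 2-byte char #4 = DB A4.
Offset 9: leading byte 0xE0 = 11100000 → 3-byte char #5 = E0 BD A1.
Leading byte 0xE0 = 11100000 matches 1110xxxx → 3-byte sequence.
Byte 1: 0xE0 = 11100000, payload 0000 (4 bits).
Byte 2: 0xBD = 10111101 (10xxxxxx ✓), payload 111101.
Byte 3: 0xA1 = 10100001 (10xxxxxx ✓), payload 100001.
Concatenate: 0000111101100001 = 0xF61 (16 bits → U+0F61).

U+0F61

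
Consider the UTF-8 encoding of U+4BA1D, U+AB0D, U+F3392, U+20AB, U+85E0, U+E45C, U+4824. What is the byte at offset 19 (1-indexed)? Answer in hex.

1-indexed offset 19 is 0-indexed offset 18.
U+4BA1D → 4-byte form F1 8B A8 9D at offsets 0–3.
U+AB0D → 3-byte form EA AC 8D at offsets 4–6.
U+F3392 → 4-byte form F3 B3 8E 92 at offsets 7–10.
U+20AB → 3-byte form E2 82 AB at offsets 11–13.
U+85E0 → 3-byte form E8 97 A0 at offsets 14–16.
U+E45C → 3-byte form EE 91 9C at offsets 17–19.
Offset 18 falls in char 6's range; it's byte 2 of EE 91 9C = 0x91.

0x91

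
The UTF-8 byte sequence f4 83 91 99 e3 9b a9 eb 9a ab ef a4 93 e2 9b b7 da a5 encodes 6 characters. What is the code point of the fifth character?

Offset 0: leading byte 0xF4 = 11110100 → 4-byte char #1 = F4 83 91 99.
Offset 4: leading byte 0xE3 = 11100011 → 3-byte char #2 = E3 9B A9.
Offset 7: leading byte 0xEB = 11101011 → 3-byte char #3 = EB 9A AB.
Offset 10: leading byte 0xEF = 11101111 → 3-byte char #4 = EF A4 93.
Offset 13: leading byte 0xE2 = 11100010 → 3-byte char #5 = E2 9B B7.
Leading byte 0xE2 = 11100010 matches 1110xxxx → 3-byte sequence.
Byte 1: 0xE2 = 11100010, payload 0010 (4 bits).
Byte 2: 0x9B = 10011011 (10xxxxxx ✓), payload 011011.
Byte 3: 0xB7 = 10110111 (10xxxxxx ✓), payload 110111.
Concatenate: 0010011011110111 = 0x26F7 (16 bits → U+26F7).

U+26F7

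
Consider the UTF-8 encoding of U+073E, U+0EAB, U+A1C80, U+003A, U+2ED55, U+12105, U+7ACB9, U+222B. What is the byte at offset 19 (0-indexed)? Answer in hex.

U+073E → 2-byte form DC BE at offsets 0–1.
U+0EAB → 3-byte form E0 BA AB at offsets 2–4.
U+A1C80 → 4-byte form F2 A1 B2 80 at offsets 5–8.
U+003A → 1-byte form 3A at offsets 9–9.
U+2ED55 → 4-byte form F0 AE B5 95 at offsets 10–13.
U+12105 → 4-byte form F0 92 84 85 at offsets 14–17.
U+7ACB9 → 4-byte form F1 BA B2 B9 at offsets 18–21.
Offset 19 falls in char 7's range; it's byte 2 of F1 BA B2 B9 = 0xBA.

0xBA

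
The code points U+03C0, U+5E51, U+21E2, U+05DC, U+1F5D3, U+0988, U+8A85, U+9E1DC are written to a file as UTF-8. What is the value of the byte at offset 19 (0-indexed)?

U+03C0 → 2-byte form CF 80 at offsets 0–1.
U+5E51 → 3-byte form E5 B9 91 at offsets 2–4.
U+21E2 → 3-byte form E2 87 A2 at offsets 5–7.
U+05DC → 2-byte form D7 9C at offsets 8–9.
U+1F5D3 → 4-byte form F0 9F 97 93 at offsets 10–13.
U+0988 → 3-byte form E0 A6 88 at offsets 14–16.
U+8A85 → 3-byte form E8 AA 85 at offsets 17–19.
Offset 19 falls in char 7's range; it's byte 3 of E8 AA 85 = 0x85.

0x85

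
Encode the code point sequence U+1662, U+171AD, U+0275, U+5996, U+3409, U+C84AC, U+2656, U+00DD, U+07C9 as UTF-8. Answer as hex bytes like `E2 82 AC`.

U+1662: 3-byte form → E1 99 A2.
U+171AD: 4-byte form → F0 97 86 AD.
U+0275: 2-byte form → C9 B5.
U+5996: 3-byte form → E5 A6 96.
U+3409: 3-byte form → E3 90 89.
U+C84AC: 4-byte form → F3 88 92 AC.
U+2656: 3-byte form → E2 99 96.
U+00DD: 2-byte form → C3 9D.
U+07C9: 2-byte form → DF 89.
Concatenated (26 bytes): E1 99 A2 F0 97 86 AD C9 B5 E5 A6 96 E3 90 89 F3 88 92 AC E2 99 96 C3 9D DF 89.

E1 99 A2 F0 97 86 AD C9 B5 E5 A6 96 E3 90 89 F3 88 92 AC E2 99 96 C3 9D DF 89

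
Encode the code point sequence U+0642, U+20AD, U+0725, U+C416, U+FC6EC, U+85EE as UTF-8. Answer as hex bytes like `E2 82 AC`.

D9 82 E2 82 AD DC A5 EC 90 96 F3 BC 9B AC E8 97 AE

U+0642: 2-byte form → D9 82.
U+20AD: 3-byte form → E2 82 AD.
U+0725: 2-byte form → DC A5.
U+C416: 3-byte form → EC 90 96.
U+FC6EC: 4-byte form → F3 BC 9B AC.
U+85EE: 3-byte form → E8 97 AE.
Concatenated (17 bytes): D9 82 E2 82 AD DC A5 EC 90 96 F3 BC 9B AC E8 97 AE.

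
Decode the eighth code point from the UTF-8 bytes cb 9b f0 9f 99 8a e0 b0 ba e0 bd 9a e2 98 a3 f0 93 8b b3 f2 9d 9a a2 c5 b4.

Offset 0: leading byte 0xCB = 11001011 → 2-byte char #1 = CB 9B.
Offset 2: leading byte 0xF0 = 11110000 → 4-byte char #2 = F0 9F 99 8A.
Offset 6: leading byte 0xE0 = 11100000 → 3-byte char #3 = E0 B0 BA.
Offset 9: leading byte 0xE0 = 11100000 → 3-byte char #4 = E0 BD 9A.
Offset 12: leading byte 0xE2 = 11100010 → 3-byte char #5 = E2 98 A3.
Offset 15: leading byte 0xF0 = 11110000 → 4-byte char #6 = F0 93 8B B3.
Offset 19: leading byte 0xF2 = 11110010 → 4-byte char #7 = F2 9D 9A A2.
Offset 23: leading byte 0xC5 = 11000101 → 2-byte char #8 = C5 B4.
Leading byte 0xC5 = 11000101 matches 110xxxxx → 2-byte sequence.
Byte 1: 0xC5 = 11000101, payload 00101 (5 bits).
Byte 2: 0xB4 = 10110100 (10xxxxxx ✓), payload 110100.
Concatenate: 00101110100 = 0x174 (11 bits → U+0174).

U+0174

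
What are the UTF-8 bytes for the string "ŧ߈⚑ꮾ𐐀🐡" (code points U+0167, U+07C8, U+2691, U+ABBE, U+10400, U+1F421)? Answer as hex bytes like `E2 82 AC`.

C5 A7 DF 88 E2 9A 91 EA AE BE F0 90 90 80 F0 9F 90 A1

U+0167: 2-byte form → C5 A7.
U+07C8: 2-byte form → DF 88.
U+2691: 3-byte form → E2 9A 91.
U+ABBE: 3-byte form → EA AE BE.
U+10400: 4-byte form → F0 90 90 80.
U+1F421: 4-byte form → F0 9F 90 A1.
Concatenated (18 bytes): C5 A7 DF 88 E2 9A 91 EA AE BE F0 90 90 80 F0 9F 90 A1.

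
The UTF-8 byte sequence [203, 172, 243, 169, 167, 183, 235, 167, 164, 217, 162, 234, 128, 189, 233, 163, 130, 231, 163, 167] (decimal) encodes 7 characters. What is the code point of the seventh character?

U+78E7

Offset 0: leading byte 0xCB = 11001011 → 2-byte char #1 = CB AC.
Offset 2: leading byte 0xF3 = 11110011 → 4-byte char #2 = F3 A9 A7 B7.
Offset 6: leading byte 0xEB = 11101011 → 3-byte char #3 = EB A7 A4.
Offset 9: leading byte 0xD9 = 11011001 → 2-byte char #4 = D9 A2.
Offset 11: leading byte 0xEA = 11101010 → 3-byte char #5 = EA 80 BD.
Offset 14: leading byte 0xE9 = 11101001 → 3-byte char #6 = E9 A3 82.
Offset 17: leading byte 0xE7 = 11100111 → 3-byte char #7 = E7 A3 A7.
Leading byte 0xE7 = 11100111 matches 1110xxxx → 3-byte sequence.
Byte 1: 0xE7 = 11100111, payload 0111 (4 bits).
Byte 2: 0xA3 = 10100011 (10xxxxxx ✓), payload 100011.
Byte 3: 0xA7 = 10100111 (10xxxxxx ✓), payload 100111.
Concatenate: 0111100011100111 = 0x78E7 (16 bits → U+78E7).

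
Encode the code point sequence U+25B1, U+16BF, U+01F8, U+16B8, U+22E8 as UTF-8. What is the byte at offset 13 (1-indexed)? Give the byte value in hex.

0x8B

1-indexed offset 13 is 0-indexed offset 12.
U+25B1 → 3-byte form E2 96 B1 at offsets 0–2.
U+16BF → 3-byte form E1 9A BF at offsets 3–5.
U+01F8 → 2-byte form C7 B8 at offsets 6–7.
U+16B8 → 3-byte form E1 9A B8 at offsets 8–10.
U+22E8 → 3-byte form E2 8B A8 at offsets 11–13.
Offset 12 falls in char 5's range; it's byte 2 of E2 8B A8 = 0x8B.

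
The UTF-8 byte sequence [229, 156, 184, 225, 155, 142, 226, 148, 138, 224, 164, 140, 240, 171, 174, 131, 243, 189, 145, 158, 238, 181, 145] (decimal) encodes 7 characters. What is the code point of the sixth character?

U+FD45E

Offset 0: leading byte 0xE5 = 11100101 → 3-byte char #1 = E5 9C B8.
Offset 3: leading byte 0xE1 = 11100001 → 3-byte char #2 = E1 9B 8E.
Offset 6: leading byte 0xE2 = 11100010 → 3-byte char #3 = E2 94 8A.
Offset 9: leading byte 0xE0 = 11100000 → 3-byte char #4 = E0 A4 8C.
Offset 12: leading byte 0xF0 = 11110000 → 4-byte char #5 = F0 AB AE 83.
Offset 16: leading byte 0xF3 = 11110011 → 4-byte char #6 = F3 BD 91 9E.
Leading byte 0xF3 = 11110011 matches 11110xxx → 4-byte sequence.
Byte 1: 0xF3 = 11110011, payload 011 (3 bits).
Byte 2: 0xBD = 10111101 (10xxxxxx ✓), payload 111101.
Byte 3: 0x91 = 10010001 (10xxxxxx ✓), payload 010001.
Byte 4: 0x9E = 10011110 (10xxxxxx ✓), payload 011110.
Concatenate: 011111101010001011110 = 0xFD45E (21 bits → U+FD45E).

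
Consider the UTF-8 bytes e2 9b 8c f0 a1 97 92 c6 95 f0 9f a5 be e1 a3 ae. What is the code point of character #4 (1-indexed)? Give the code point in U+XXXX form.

U+1F97E

Offset 0: leading byte 0xE2 = 11100010 → 3-byte char #1 = E2 9B 8C.
Offset 3: leading byte 0xF0 = 11110000 → 4-byte char #2 = F0 A1 97 92.
Offset 7: leading byte 0xC6 = 11000110 → 2-byte char #3 = C6 95.
Offset 9: leading byte 0xF0 = 11110000 → 4-byte char #4 = F0 9F A5 BE.
Leading byte 0xF0 = 11110000 matches 11110xxx → 4-byte sequence.
Byte 1: 0xF0 = 11110000, payload 000 (3 bits).
Byte 2: 0x9F = 10011111 (10xxxxxx ✓), payload 011111.
Byte 3: 0xA5 = 10100101 (10xxxxxx ✓), payload 100101.
Byte 4: 0xBE = 10111110 (10xxxxxx ✓), payload 111110.
Concatenate: 000011111100101111110 = 0x1F97E (21 bits → U+1F97E).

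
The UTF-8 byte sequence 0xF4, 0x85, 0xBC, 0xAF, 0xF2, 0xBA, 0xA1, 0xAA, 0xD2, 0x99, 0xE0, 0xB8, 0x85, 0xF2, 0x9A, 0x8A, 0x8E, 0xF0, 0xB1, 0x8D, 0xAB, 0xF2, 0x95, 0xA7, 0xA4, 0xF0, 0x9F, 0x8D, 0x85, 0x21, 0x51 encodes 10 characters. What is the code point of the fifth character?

U+9A28E

Offset 0: leading byte 0xF4 = 11110100 → 4-byte char #1 = F4 85 BC AF.
Offset 4: leading byte 0xF2 = 11110010 → 4-byte char #2 = F2 BA A1 AA.
Offset 8: leading byte 0xD2 = 11010010 → 2-byte char #3 = D2 99.
Offset 10: leading byte 0xE0 = 11100000 → 3-byte char #4 = E0 B8 85.
Offset 13: leading byte 0xF2 = 11110010 → 4-byte char #5 = F2 9A 8A 8E.
Leading byte 0xF2 = 11110010 matches 11110xxx → 4-byte sequence.
Byte 1: 0xF2 = 11110010, payload 010 (3 bits).
Byte 2: 0x9A = 10011010 (10xxxxxx ✓), payload 011010.
Byte 3: 0x8A = 10001010 (10xxxxxx ✓), payload 001010.
Byte 4: 0x8E = 10001110 (10xxxxxx ✓), payload 001110.
Concatenate: 010011010001010001110 = 0x9A28E (21 bits → U+9A28E).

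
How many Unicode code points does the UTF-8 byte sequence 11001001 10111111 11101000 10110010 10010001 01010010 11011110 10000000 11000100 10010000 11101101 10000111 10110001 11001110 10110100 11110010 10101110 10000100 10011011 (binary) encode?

8

Byte at offset 0: 0xC9 = 11001001 → 2-byte char (#1). Advance 2.
Byte at offset 2: 0xE8 = 11101000 → 3-byte char (#2). Advance 3.
Byte at offset 5: 0x52 = 01010010 → 1-byte char (#3). Advance 1.
Byte at offset 6: 0xDE = 11011110 → 2-byte char (#4). Advance 2.
Byte at offset 8: 0xC4 = 11000100 → 2-byte char (#5). Advance 2.
Byte at offset 10: 0xED = 11101101 → 3-byte char (#6). Advance 3.
Byte at offset 13: 0xCE = 11001110 → 2-byte char (#7). Advance 2.
Byte at offset 15: 0xF2 = 11110010 → 4-byte char (#8). Advance 4.
Reached end at offset 19 after 8 code points.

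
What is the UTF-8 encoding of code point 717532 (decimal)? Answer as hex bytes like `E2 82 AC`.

U+AF2DC = 0xAF2DC = 717532 decimal. In range U+10000–U+10FFFF → 4-byte form: 11110xxx 10xxxxxx 10xxxxxx 10xxxxxx.
Binary (21 bits): 010101111001011011100.
Split 3+6+6+6: 010 | 101111 | 001011 | 011100.
Byte 1: 11110010 = 0xF2.
Byte 2: 10101111 = 0xAF.
Byte 3: 10001011 = 0x8B.
Byte 4: 10011100 = 0x9C.

F2 AF 8B 9C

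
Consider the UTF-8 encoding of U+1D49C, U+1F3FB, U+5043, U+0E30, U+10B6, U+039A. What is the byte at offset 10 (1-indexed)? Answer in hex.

1-indexed offset 10 is 0-indexed offset 9.
U+1D49C → 4-byte form F0 9D 92 9C at offsets 0–3.
U+1F3FB → 4-byte form F0 9F 8F BB at offsets 4–7.
U+5043 → 3-byte form E5 81 83 at offsets 8–10.
Offset 9 falls in char 3's range; it's byte 2 of E5 81 83 = 0x81.

0x81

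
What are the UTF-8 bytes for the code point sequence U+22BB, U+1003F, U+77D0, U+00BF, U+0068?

U+22BB: 3-byte form → E2 8A BB.
U+1003F: 4-byte form → F0 90 80 BF.
U+77D0: 3-byte form → E7 9F 90.
U+00BF: 2-byte form → C2 BF.
U+0068: 1-byte form → 68.
Concatenated (13 bytes): E2 8A BB F0 90 80 BF E7 9F 90 C2 BF 68.

E2 8A BB F0 90 80 BF E7 9F 90 C2 BF 68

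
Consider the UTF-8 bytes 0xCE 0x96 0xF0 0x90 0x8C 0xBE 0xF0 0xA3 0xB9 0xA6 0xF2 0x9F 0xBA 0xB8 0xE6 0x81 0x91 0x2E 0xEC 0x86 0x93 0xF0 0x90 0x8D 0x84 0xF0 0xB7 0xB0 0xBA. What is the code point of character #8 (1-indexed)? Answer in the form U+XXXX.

Offset 0: leading byte 0xCE = 11001110 → 2-byte char #1 = CE 96.
Offset 2: leading byte 0xF0 = 11110000 → 4-byte char #2 = F0 90 8C BE.
Offset 6: leading byte 0xF0 = 11110000 → 4-byte char #3 = F0 A3 B9 A6.
Offset 10: leading byte 0xF2 = 11110010 → 4-byte char #4 = F2 9F BA B8.
Offset 14: leading byte 0xE6 = 11100110 → 3-byte char #5 = E6 81 91.
Offset 17: leading byte 0x2E = 00101110 → 1-byte char #6 = 2E.
Offset 18: leading byte 0xEC = 11101100 → 3-byte char #7 = EC 86 93.
Offset 21: leading byte 0xF0 = 11110000 → 4-byte char #8 = F0 90 8D 84.
Leading byte 0xF0 = 11110000 matches 11110xxx → 4-byte sequence.
Byte 1: 0xF0 = 11110000, payload 000 (3 bits).
Byte 2: 0x90 = 10010000 (10xxxxxx ✓), payload 010000.
Byte 3: 0x8D = 10001101 (10xxxxxx ✓), payload 001101.
Byte 4: 0x84 = 10000100 (10xxxxxx ✓), payload 000100.
Concatenate: 000010000001101000100 = 0x10344 (21 bits → U+10344).

U+10344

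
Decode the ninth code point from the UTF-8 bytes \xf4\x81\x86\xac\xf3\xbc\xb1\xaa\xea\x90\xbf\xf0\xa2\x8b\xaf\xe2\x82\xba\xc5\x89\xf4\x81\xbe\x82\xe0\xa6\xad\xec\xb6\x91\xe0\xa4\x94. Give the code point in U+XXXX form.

Offset 0: leading byte 0xF4 = 11110100 → 4-byte char #1 = F4 81 86 AC.
Offset 4: leading byte 0xF3 = 11110011 → 4-byte char #2 = F3 BC B1 AA.
Offset 8: leading byte 0xEA = 11101010 → 3-byte char #3 = EA 90 BF.
Offset 11: leading byte 0xF0 = 11110000 → 4-byte char #4 = F0 A2 8B AF.
Offset 15: leading byte 0xE2 = 11100010 → 3-byte char #5 = E2 82 BA.
Offset 18: leading byte 0xC5 = 11000101 → 2-byte char #6 = C5 89.
Offset 20: leading byte 0xF4 = 11110100 → 4-byte char #7 = F4 81 BE 82.
Offset 24: leading byte 0xE0 = 11100000 → 3-byte char #8 = E0 A6 AD.
Offset 27: leading byte 0xEC = 11101100 → 3-byte char #9 = EC B6 91.
Leading byte 0xEC = 11101100 matches 1110xxxx → 3-byte sequence.
Byte 1: 0xEC = 11101100, payload 1100 (4 bits).
Byte 2: 0xB6 = 10110110 (10xxxxxx ✓), payload 110110.
Byte 3: 0x91 = 10010001 (10xxxxxx ✓), payload 010001.
Concatenate: 1100110110010001 = 0xCD91 (16 bits → U+CD91).

U+CD91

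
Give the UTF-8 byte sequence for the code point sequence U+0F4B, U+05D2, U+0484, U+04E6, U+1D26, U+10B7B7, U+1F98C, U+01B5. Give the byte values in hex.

U+0F4B: 3-byte form → E0 BD 8B.
U+05D2: 2-byte form → D7 92.
U+0484: 2-byte form → D2 84.
U+04E6: 2-byte form → D3 A6.
U+1D26: 3-byte form → E1 B4 A6.
U+10B7B7: 4-byte form → F4 8B 9E B7.
U+1F98C: 4-byte form → F0 9F A6 8C.
U+01B5: 2-byte form → C6 B5.
Concatenated (22 bytes): E0 BD 8B D7 92 D2 84 D3 A6 E1 B4 A6 F4 8B 9E B7 F0 9F A6 8C C6 B5.

E0 BD 8B D7 92 D2 84 D3 A6 E1 B4 A6 F4 8B 9E B7 F0 9F A6 8C C6 B5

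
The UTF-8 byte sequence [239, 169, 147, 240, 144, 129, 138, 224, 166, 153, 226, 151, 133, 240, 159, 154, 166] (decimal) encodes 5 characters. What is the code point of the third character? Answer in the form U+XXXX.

U+0999

Offset 0: leading byte 0xEF = 11101111 → 3-byte char #1 = EF A9 93.
Offset 3: leading byte 0xF0 = 11110000 → 4-byte char #2 = F0 90 81 8A.
Offset 7: leading byte 0xE0 = 11100000 → 3-byte char #3 = E0 A6 99.
Leading byte 0xE0 = 11100000 matches 1110xxxx → 3-byte sequence.
Byte 1: 0xE0 = 11100000, payload 0000 (4 bits).
Byte 2: 0xA6 = 10100110 (10xxxxxx ✓), payload 100110.
Byte 3: 0x99 = 10011001 (10xxxxxx ✓), payload 011001.
Concatenate: 0000100110011001 = 0x999 (16 bits → U+0999).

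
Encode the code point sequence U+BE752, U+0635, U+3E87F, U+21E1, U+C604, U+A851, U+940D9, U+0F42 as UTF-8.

F2 BE 9D 92 D8 B5 F0 BE A1 BF E2 87 A1 EC 98 84 EA A1 91 F2 94 83 99 E0 BD 82

U+BE752: 4-byte form → F2 BE 9D 92.
U+0635: 2-byte form → D8 B5.
U+3E87F: 4-byte form → F0 BE A1 BF.
U+21E1: 3-byte form → E2 87 A1.
U+C604: 3-byte form → EC 98 84.
U+A851: 3-byte form → EA A1 91.
U+940D9: 4-byte form → F2 94 83 99.
U+0F42: 3-byte form → E0 BD 82.
Concatenated (26 bytes): F2 BE 9D 92 D8 B5 F0 BE A1 BF E2 87 A1 EC 98 84 EA A1 91 F2 94 83 99 E0 BD 82.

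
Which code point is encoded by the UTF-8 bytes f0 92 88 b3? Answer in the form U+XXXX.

Leading byte 0xF0 = 11110000 matches 11110xxx → 4-byte sequence.
Byte 1: 0xF0 = 11110000, payload 000 (3 bits).
Byte 2: 0x92 = 10010010 (10xxxxxx ✓), payload 010010.
Byte 3: 0x88 = 10001000 (10xxxxxx ✓), payload 001000.
Byte 4: 0xB3 = 10110011 (10xxxxxx ✓), payload 110011.
Concatenate: 000010010001000110011 = 0x12233 (21 bits → U+12233).

U+12233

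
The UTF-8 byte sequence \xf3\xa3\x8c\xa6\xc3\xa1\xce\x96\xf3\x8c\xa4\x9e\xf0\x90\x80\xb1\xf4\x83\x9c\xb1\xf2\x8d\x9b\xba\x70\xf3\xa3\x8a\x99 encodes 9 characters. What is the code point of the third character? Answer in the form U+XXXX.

Offset 0: leading byte 0xF3 = 11110011 → 4-byte char #1 = F3 A3 8C A6.
Offset 4: leading byte 0xC3 = 11000011 → 2-byte char #2 = C3 A1.
Offset 6: leading byte 0xCE = 11001110 → 2-byte char #3 = CE 96.
Leading byte 0xCE = 11001110 matches 110xxxxx → 2-byte sequence.
Byte 1: 0xCE = 11001110, payload 01110 (5 bits).
Byte 2: 0x96 = 10010110 (10xxxxxx ✓), payload 010110.
Concatenate: 01110010110 = 0x396 (11 bits → U+0396).

U+0396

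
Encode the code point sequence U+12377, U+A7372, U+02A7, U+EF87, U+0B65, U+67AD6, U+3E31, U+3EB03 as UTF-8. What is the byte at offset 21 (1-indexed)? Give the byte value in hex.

0xE3

1-indexed offset 21 is 0-indexed offset 20.
U+12377 → 4-byte form F0 92 8D B7 at offsets 0–3.
U+A7372 → 4-byte form F2 A7 8D B2 at offsets 4–7.
U+02A7 → 2-byte form CA A7 at offsets 8–9.
U+EF87 → 3-byte form EE BE 87 at offsets 10–12.
U+0B65 → 3-byte form E0 AD A5 at offsets 13–15.
U+67AD6 → 4-byte form F1 A7 AB 96 at offsets 16–19.
U+3E31 → 3-byte form E3 B8 B1 at offsets 20–22.
Offset 20 falls in char 7's range; it's byte 1 of E3 B8 B1 = 0xE3.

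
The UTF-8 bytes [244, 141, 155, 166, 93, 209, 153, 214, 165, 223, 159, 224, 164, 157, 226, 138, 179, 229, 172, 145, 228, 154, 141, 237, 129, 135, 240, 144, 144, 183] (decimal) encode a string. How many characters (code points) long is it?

11

Byte at offset 0: 0xF4 = 11110100 → 4-byte char (#1). Advance 4.
Byte at offset 4: 0x5D = 01011101 → 1-byte char (#2). Advance 1.
Byte at offset 5: 0xD1 = 11010001 → 2-byte char (#3). Advance 2.
Byte at offset 7: 0xD6 = 11010110 → 2-byte char (#4). Advance 2.
Byte at offset 9: 0xDF = 11011111 → 2-byte char (#5). Advance 2.
Byte at offset 11: 0xE0 = 11100000 → 3-byte char (#6). Advance 3.
Byte at offset 14: 0xE2 = 11100010 → 3-byte char (#7). Advance 3.
Byte at offset 17: 0xE5 = 11100101 → 3-byte char (#8). Advance 3.
Byte at offset 20: 0xE4 = 11100100 → 3-byte char (#9). Advance 3.
Byte at offset 23: 0xED = 11101101 → 3-byte char (#10). Advance 3.
Byte at offset 26: 0xF0 = 11110000 → 4-byte char (#11). Advance 4.
Reached end at offset 30 after 11 code points.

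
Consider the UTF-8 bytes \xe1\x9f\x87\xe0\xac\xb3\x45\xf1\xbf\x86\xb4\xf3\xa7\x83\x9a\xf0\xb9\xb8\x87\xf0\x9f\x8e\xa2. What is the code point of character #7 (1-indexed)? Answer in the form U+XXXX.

U+1F3A2

Offset 0: leading byte 0xE1 = 11100001 → 3-byte char #1 = E1 9F 87.
Offset 3: leading byte 0xE0 = 11100000 → 3-byte char #2 = E0 AC B3.
Offset 6: leading byte 0x45 = 01000101 → 1-byte char #3 = 45.
Offset 7: leading byte 0xF1 = 11110001 → 4-byte char #4 = F1 BF 86 B4.
Offset 11: leading byte 0xF3 = 11110011 → 4-byte char #5 = F3 A7 83 9A.
Offset 15: leading byte 0xF0 = 11110000 → 4-byte char #6 = F0 B9 B8 87.
Offset 19: leading byte 0xF0 = 11110000 → 4-byte char #7 = F0 9F 8E A2.
Leading byte 0xF0 = 11110000 matches 11110xxx → 4-byte sequence.
Byte 1: 0xF0 = 11110000, payload 000 (3 bits).
Byte 2: 0x9F = 10011111 (10xxxxxx ✓), payload 011111.
Byte 3: 0x8E = 10001110 (10xxxxxx ✓), payload 001110.
Byte 4: 0xA2 = 10100010 (10xxxxxx ✓), payload 100010.
Concatenate: 000011111001110100010 = 0x1F3A2 (21 bits → U+1F3A2).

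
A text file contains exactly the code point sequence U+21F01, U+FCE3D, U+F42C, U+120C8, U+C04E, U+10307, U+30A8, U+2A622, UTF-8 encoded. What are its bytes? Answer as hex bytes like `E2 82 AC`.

U+21F01: 4-byte form → F0 A1 BC 81.
U+FCE3D: 4-byte form → F3 BC B8 BD.
U+F42C: 3-byte form → EF 90 AC.
U+120C8: 4-byte form → F0 92 83 88.
U+C04E: 3-byte form → EC 81 8E.
U+10307: 4-byte form → F0 90 8C 87.
U+30A8: 3-byte form → E3 82 A8.
U+2A622: 4-byte form → F0 AA 98 A2.
Concatenated (29 bytes): F0 A1 BC 81 F3 BC B8 BD EF 90 AC F0 92 83 88 EC 81 8E F0 90 8C 87 E3 82 A8 F0 AA 98 A2.

F0 A1 BC 81 F3 BC B8 BD EF 90 AC F0 92 83 88 EC 81 8E F0 90 8C 87 E3 82 A8 F0 AA 98 A2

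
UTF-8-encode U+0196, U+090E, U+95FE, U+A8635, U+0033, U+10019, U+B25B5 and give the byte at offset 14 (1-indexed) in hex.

1-indexed offset 14 is 0-indexed offset 13.
U+0196 → 2-byte form C6 96 at offsets 0–1.
U+090E → 3-byte form E0 A4 8E at offsets 2–4.
U+95FE → 3-byte form E9 97 BE at offsets 5–7.
U+A8635 → 4-byte form F2 A8 98 B5 at offsets 8–11.
U+0033 → 1-byte form 33 at offsets 12–12.
U+10019 → 4-byte form F0 90 80 99 at offsets 13–16.
Offset 13 falls in char 6's range; it's byte 1 of F0 90 80 99 = 0xF0.

0xF0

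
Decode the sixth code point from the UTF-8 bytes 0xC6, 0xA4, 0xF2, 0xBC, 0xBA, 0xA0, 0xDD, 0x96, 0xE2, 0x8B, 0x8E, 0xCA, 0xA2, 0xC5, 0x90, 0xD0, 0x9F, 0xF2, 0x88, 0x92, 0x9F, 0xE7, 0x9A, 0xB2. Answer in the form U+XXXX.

U+0150

Offset 0: leading byte 0xC6 = 11000110 → 2-byte char #1 = C6 A4.
Offset 2: leading byte 0xF2 = 11110010 → 4-byte char #2 = F2 BC BA A0.
Offset 6: leading byte 0xDD = 11011101 → 2-byte char #3 = DD 96.
Offset 8: leading byte 0xE2 = 11100010 → 3-byte char #4 = E2 8B 8E.
Offset 11: leading byte 0xCA = 11001010 → 2-byte char #5 = CA A2.
Offset 13: leading byte 0xC5 = 11000101 → 2-byte char #6 = C5 90.
Leading byte 0xC5 = 11000101 matches 110xxxxx → 2-byte sequence.
Byte 1: 0xC5 = 11000101, payload 00101 (5 bits).
Byte 2: 0x90 = 10010000 (10xxxxxx ✓), payload 010000.
Concatenate: 00101010000 = 0x150 (11 bits → U+0150).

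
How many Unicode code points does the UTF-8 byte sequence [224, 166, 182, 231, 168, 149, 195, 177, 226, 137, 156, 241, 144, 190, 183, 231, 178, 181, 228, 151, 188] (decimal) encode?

7

Byte at offset 0: 0xE0 = 11100000 → 3-byte char (#1). Advance 3.
Byte at offset 3: 0xE7 = 11100111 → 3-byte char (#2). Advance 3.
Byte at offset 6: 0xC3 = 11000011 → 2-byte char (#3). Advance 2.
Byte at offset 8: 0xE2 = 11100010 → 3-byte char (#4). Advance 3.
Byte at offset 11: 0xF1 = 11110001 → 4-byte char (#5). Advance 4.
Byte at offset 15: 0xE7 = 11100111 → 3-byte char (#6). Advance 3.
Byte at offset 18: 0xE4 = 11100100 → 3-byte char (#7). Advance 3.
Reached end at offset 21 after 7 code points.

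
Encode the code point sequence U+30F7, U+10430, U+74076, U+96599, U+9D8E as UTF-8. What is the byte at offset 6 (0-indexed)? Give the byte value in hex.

U+30F7 → 3-byte form E3 83 B7 at offsets 0–2.
U+10430 → 4-byte form F0 90 90 B0 at offsets 3–6.
Offset 6 falls in char 2's range; it's byte 4 of F0 90 90 B0 = 0xB0.

0xB0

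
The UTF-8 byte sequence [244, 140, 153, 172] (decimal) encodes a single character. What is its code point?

U+10C66C

Leading byte 0xF4 = 11110100 matches 11110xxx → 4-byte sequence.
Byte 1: 0xF4 = 11110100, payload 100 (3 bits).
Byte 2: 0x8C = 10001100 (10xxxxxx ✓), payload 001100.
Byte 3: 0x99 = 10011001 (10xxxxxx ✓), payload 011001.
Byte 4: 0xAC = 10101100 (10xxxxxx ✓), payload 101100.
Concatenate: 100001100011001101100 = 0x10C66C (21 bits → U+10C66C).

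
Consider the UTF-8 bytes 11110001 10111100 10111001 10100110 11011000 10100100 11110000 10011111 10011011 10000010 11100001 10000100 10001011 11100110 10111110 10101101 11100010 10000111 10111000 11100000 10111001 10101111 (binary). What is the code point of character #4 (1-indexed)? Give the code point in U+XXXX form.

Offset 0: leading byte 0xF1 = 11110001 → 4-byte char #1 = F1 BC B9 A6.
Offset 4: leading byte 0xD8 = 11011000 → 2-byte char #2 = D8 A4.
Offset 6: leading byte 0xF0 = 11110000 → 4-byte char #3 = F0 9F 9B 82.
Offset 10: leading byte 0xE1 = 11100001 → 3-byte char #4 = E1 84 8B.
Leading byte 0xE1 = 11100001 matches 1110xxxx → 3-byte sequence.
Byte 1: 0xE1 = 11100001, payload 0001 (4 bits).
Byte 2: 0x84 = 10000100 (10xxxxxx ✓), payload 000100.
Byte 3: 0x8B = 10001011 (10xxxxxx ✓), payload 001011.
Concatenate: 0001000100001011 = 0x110B (16 bits → U+110B).

U+110B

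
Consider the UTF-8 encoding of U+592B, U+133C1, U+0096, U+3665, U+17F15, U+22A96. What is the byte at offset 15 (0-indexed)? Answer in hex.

U+592B → 3-byte form E5 A4 AB at offsets 0–2.
U+133C1 → 4-byte form F0 93 8F 81 at offsets 3–6.
U+0096 → 2-byte form C2 96 at offsets 7–8.
U+3665 → 3-byte form E3 99 A5 at offsets 9–11.
U+17F15 → 4-byte form F0 97 BC 95 at offsets 12–15.
Offset 15 falls in char 5's range; it's byte 4 of F0 97 BC 95 = 0x95.

0x95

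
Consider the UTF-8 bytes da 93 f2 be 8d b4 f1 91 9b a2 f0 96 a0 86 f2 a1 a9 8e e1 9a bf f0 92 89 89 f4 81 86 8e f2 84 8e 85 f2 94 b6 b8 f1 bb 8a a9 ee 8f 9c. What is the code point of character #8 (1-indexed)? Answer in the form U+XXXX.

U+10118E

Offset 0: leading byte 0xDA = 11011010 → 2-byte char #1 = DA 93.
Offset 2: leading byte 0xF2 = 11110010 → 4-byte char #2 = F2 BE 8D B4.
Offset 6: leading byte 0xF1 = 11110001 → 4-byte char #3 = F1 91 9B A2.
Offset 10: leading byte 0xF0 = 11110000 → 4-byte char #4 = F0 96 A0 86.
Offset 14: leading byte 0xF2 = 11110010 → 4-byte char #5 = F2 A1 A9 8E.
Offset 18: leading byte 0xE1 = 11100001 → 3-byte char #6 = E1 9A BF.
Offset 21: leading byte 0xF0 = 11110000 → 4-byte char #7 = F0 92 89 89.
Offset 25: leading byte 0xF4 = 11110100 → 4-byte char #8 = F4 81 86 8E.
Leading byte 0xF4 = 11110100 matches 11110xxx → 4-byte sequence.
Byte 1: 0xF4 = 11110100, payload 100 (3 bits).
Byte 2: 0x81 = 10000001 (10xxxxxx ✓), payload 000001.
Byte 3: 0x86 = 10000110 (10xxxxxx ✓), payload 000110.
Byte 4: 0x8E = 10001110 (10xxxxxx ✓), payload 001110.
Concatenate: 100000001000110001110 = 0x10118E (21 bits → U+10118E).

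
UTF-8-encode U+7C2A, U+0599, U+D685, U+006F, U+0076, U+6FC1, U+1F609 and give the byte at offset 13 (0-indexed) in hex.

U+7C2A → 3-byte form E7 B0 AA at offsets 0–2.
U+0599 → 2-byte form D6 99 at offsets 3–4.
U+D685 → 3-byte form ED 9A 85 at offsets 5–7.
U+006F → 1-byte form 6F at offsets 8–8.
U+0076 → 1-byte form 76 at offsets 9–9.
U+6FC1 → 3-byte form E6 BF 81 at offsets 10–12.
U+1F609 → 4-byte form F0 9F 98 89 at offsets 13–16.
Offset 13 falls in char 7's range; it's byte 1 of F0 9F 98 89 = 0xF0.

0xF0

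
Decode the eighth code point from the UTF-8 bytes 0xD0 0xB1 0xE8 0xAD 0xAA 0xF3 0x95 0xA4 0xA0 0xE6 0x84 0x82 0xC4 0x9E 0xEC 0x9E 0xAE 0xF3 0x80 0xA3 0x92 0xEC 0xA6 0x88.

Offset 0: leading byte 0xD0 = 11010000 → 2-byte char #1 = D0 B1.
Offset 2: leading byte 0xE8 = 11101000 → 3-byte char #2 = E8 AD AA.
Offset 5: leading byte 0xF3 = 11110011 → 4-byte char #3 = F3 95 A4 A0.
Offset 9: leading byte 0xE6 = 11100110 → 3-byte char #4 = E6 84 82.
Offset 12: leading byte 0xC4 = 11000100 → 2-byte char #5 = C4 9E.
Offset 14: leading byte 0xEC = 11101100 → 3-byte char #6 = EC 9E AE.
Offset 17: leading byte 0xF3 = 11110011 → 4-byte char #7 = F3 80 A3 92.
Offset 21: leading byte 0xEC = 11101100 → 3-byte char #8 = EC A6 88.
Leading byte 0xEC = 11101100 matches 1110xxxx → 3-byte sequence.
Byte 1: 0xEC = 11101100, payload 1100 (4 bits).
Byte 2: 0xA6 = 10100110 (10xxxxxx ✓), payload 100110.
Byte 3: 0x88 = 10001000 (10xxxxxx ✓), payload 001000.
Concatenate: 1100100110001000 = 0xC988 (16 bits → U+C988).

U+C988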